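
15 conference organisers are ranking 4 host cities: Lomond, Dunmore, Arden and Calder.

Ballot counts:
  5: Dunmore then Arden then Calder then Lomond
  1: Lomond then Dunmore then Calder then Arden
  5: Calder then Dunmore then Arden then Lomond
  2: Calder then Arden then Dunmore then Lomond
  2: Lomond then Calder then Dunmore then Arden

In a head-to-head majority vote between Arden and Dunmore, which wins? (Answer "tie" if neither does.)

Ballots ranking Arden above Dunmore: 2.
Ballots ranking Dunmore above Arden: 15 − 2 = 13.
Dunmore wins the head-to-head 13–2.

Dunmore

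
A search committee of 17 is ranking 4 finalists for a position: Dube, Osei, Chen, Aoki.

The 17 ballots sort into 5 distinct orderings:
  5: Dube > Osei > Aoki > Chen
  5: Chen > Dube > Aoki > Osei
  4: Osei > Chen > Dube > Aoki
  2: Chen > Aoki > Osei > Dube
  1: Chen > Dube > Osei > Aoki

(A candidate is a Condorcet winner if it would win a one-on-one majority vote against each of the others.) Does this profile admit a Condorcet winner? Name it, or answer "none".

Head-to-head results (17 committee members):
Dube vs Osei: Dube is ranked higher on 5+5+1 = 11 ballots, Osei on 6. Dube wins 11–6.
Dube vs Chen: Dube is ranked higher on 5 ballots, Chen on 12. Chen wins 12–5.
Dube vs Aoki: Dube preferred on 5+5+4+1 = 15 ballots; Dube wins 15–2.
Osei vs Chen: Osei preferred on 5+4 = 9 ballots; Osei wins 9–8.
Osei vs Aoki: Osei is ranked higher on 5+4+1 = 10 ballots, Aoki on 7. Osei wins 10–7.
Chen vs Aoki: 5+4+2+1 = 12 for Chen, 5 for Aoki — Chen by 12–5.
No candidate is unbeaten: Dube loses to Chen; Osei loses to Dube; Chen loses to Osei; Aoki loses to Dube. In particular Dube beats Osei beats Chen beats Dube is a majority cycle — no Condorcet winner exists.

none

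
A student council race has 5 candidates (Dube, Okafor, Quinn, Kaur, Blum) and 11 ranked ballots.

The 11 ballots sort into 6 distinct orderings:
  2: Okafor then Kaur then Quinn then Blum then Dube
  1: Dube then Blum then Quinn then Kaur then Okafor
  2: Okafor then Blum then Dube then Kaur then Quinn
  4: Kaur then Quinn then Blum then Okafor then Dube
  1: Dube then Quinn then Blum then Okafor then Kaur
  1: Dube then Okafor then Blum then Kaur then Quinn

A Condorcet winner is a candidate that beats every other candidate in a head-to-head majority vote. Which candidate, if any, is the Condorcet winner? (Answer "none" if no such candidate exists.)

none

Check each pair by majority over 11 ballots:
Dube–Okafor: Okafor 8–3.
Dube–Quinn: Quinn 6–5.
Dube–Kaur: Kaur 6–5.
Dube vs Blum: Dube is ranked higher on 1+1+1 = 3 ballots, Blum on 8. Blum wins 8–3.
Okafor vs Quinn: Okafor is ranked higher on 2+2+1 = 5 ballots, Quinn on 6. Quinn wins 6–5.
Okafor vs Kaur: Okafor is ranked higher on 2+2+1+1 = 6 ballots, Kaur on 5. Okafor wins 6–5.
Okafor vs Blum: 5 to 6, Blum.
Quinn–Kaur: Kaur 9–2.
Quinn vs Blum: Quinn, 7–4.
Kaur vs Blum: 2+4 = 6 for Kaur, 5 for Blum — Kaur by 6–5.
No candidate is unbeaten: Dube loses to Okafor; Okafor loses to Quinn; Quinn loses to Kaur; Kaur loses to Okafor; Blum loses to Quinn. In particular Okafor → Kaur → Quinn → Okafor is a majority cycle — no Condorcet winner exists.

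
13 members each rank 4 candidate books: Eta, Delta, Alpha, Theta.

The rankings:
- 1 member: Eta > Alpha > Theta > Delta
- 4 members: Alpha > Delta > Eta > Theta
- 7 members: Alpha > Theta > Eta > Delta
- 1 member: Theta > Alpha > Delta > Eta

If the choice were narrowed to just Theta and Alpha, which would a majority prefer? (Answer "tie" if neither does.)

Ballots ranking Theta above Alpha: 1.
Ballots ranking Alpha above Theta: 13 − 1 = 12.
Alpha wins the head-to-head 12–1.

Alpha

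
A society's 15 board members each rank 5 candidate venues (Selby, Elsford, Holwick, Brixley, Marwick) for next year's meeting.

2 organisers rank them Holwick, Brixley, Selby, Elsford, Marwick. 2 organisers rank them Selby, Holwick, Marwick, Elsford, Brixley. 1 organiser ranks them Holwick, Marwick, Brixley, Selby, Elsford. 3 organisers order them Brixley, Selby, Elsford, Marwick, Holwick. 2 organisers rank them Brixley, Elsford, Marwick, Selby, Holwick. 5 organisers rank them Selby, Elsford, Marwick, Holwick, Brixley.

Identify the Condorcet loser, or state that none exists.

Pairwise majorities:
Selby vs Elsford: 13 to 2, Selby.
Selby vs Holwick: 2+3+2+5 = 12 for Selby, 3 for Holwick — Selby by 12–3.
Selby vs Brixley: Brixley wins 8–7.
Selby vs Marwick: Selby, 12–3.
Elsford–Holwick: Elsford 10–5.
Elsford–Brixley: Brixley 8–7.
Elsford–Marwick: Elsford 12–3.
Holwick vs Brixley: Holwick preferred on 2+2+1+5 = 10 ballots; Holwick wins 10–5.
Holwick–Marwick: Marwick 10–5.
Brixley vs Marwick: 2+3+2 = 7 for Brixley, 8 for Marwick — Marwick by 8–7.
Each city has at least one pairwise win (Selby beats Elsford; Elsford beats Holwick; Holwick beats Brixley; Brixley beats Selby; Marwick beats Holwick) — no Condorcet loser.

none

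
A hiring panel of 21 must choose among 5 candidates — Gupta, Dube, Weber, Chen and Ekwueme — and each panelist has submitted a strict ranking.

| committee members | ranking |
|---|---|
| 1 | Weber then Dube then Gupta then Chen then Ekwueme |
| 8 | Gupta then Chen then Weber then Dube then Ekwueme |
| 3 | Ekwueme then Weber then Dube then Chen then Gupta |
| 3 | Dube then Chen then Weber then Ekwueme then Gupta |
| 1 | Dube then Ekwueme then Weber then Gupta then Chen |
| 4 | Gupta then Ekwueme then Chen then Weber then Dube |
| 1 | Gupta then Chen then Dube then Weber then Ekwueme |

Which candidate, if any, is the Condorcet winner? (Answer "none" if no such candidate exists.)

Head-to-head results (21 committee members):
Gupta vs Dube: Gupta is ranked higher on 8+4+1 = 13 ballots, Dube on 8. Gupta wins 13–8.
Gupta vs Weber: Gupta preferred on 8+4+1 = 13 ballots; Gupta wins 13–8.
Gupta vs Chen: Gupta preferred on 1+8+1+4+1 = 15 ballots; Gupta wins 15–6.
Gupta vs Ekwueme: Gupta is ranked higher on 1+8+4+1 = 14 ballots, Ekwueme on 7. Gupta wins 14–7.
Dube vs Weber: Weber wins 16–5.
Dube vs Chen: Chen wins 13–8.
Dube–Ekwueme: Dube 14–7.
Weber vs Chen: 5 to 16, Chen.
Weber vs Ekwueme: 13 to 8, Weber.
Chen vs Ekwueme: Chen, 13–8.
Gupta wins every pairwise contest, so Gupta is the Condorcet winner.

Gupta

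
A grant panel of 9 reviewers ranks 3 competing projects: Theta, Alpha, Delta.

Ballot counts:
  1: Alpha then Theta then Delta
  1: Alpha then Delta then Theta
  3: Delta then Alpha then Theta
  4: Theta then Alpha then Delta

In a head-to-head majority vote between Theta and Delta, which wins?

Theta

Ballots ranking Theta above Delta: 1 + 4 = 5.
Ballots ranking Delta above Theta: 9 − 5 = 4.
Theta wins the head-to-head 5–4.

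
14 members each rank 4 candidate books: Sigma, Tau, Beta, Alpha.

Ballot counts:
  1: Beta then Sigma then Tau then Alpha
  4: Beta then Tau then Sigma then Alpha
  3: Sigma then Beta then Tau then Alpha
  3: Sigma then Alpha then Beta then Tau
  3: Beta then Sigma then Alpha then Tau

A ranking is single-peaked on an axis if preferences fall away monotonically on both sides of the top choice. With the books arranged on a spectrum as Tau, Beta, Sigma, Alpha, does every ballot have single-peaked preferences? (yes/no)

yes

Axis positions: Tau=1, Beta=2, Sigma=3, Alpha=4.
Group 1 (peak Beta at position 2): ranking walks positions 2-3-1-4, expanding outward from the peak — single-peaked.
Group 2 (peak Beta at position 2): ranking walks positions 2-1-3-4, expanding outward from the peak — single-peaked.
Group 3 (peak Sigma at position 3): ranking walks positions 3-2-1-4, expanding outward from the peak — single-peaked.
Group 4 (peak Sigma at position 3): ranking walks positions 3-4-2-1, expanding outward from the peak — single-peaked.
Group 5 (peak Beta at position 2): ranking walks positions 2-3-4-1, expanding outward from the peak — single-peaked.
Every ranking is single-peaked on this axis.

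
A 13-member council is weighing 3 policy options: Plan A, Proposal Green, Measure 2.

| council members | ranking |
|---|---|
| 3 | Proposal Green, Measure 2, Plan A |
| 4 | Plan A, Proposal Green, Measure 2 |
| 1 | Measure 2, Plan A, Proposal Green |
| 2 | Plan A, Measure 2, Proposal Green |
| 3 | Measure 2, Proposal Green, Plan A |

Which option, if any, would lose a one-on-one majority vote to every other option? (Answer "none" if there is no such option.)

Head-to-head results (13 council members):
Plan A vs Proposal Green: Plan A wins 7–6.
Plan A–Measure 2: Measure 2 7–6.
Proposal Green vs Measure 2: 3+4 = 7 for Proposal Green, 6 for Measure 2 — Proposal Green by 7–6.
Every option wins at least one matchup (Plan A beats Proposal Green; Proposal Green beats Measure 2; Measure 2 beats Plan A), so there is no Condorcet loser.

none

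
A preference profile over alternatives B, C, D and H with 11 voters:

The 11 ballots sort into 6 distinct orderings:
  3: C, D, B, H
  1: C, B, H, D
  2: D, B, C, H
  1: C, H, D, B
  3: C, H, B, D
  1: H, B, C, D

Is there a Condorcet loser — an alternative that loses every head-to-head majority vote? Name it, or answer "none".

Pairwise majorities:
B vs C: C, 8–3.
B vs D: B is ranked higher on 1+3+1 = 5 ballots, D on 6. D wins 6–5.
B–H: B 6–5.
C vs D: C preferred on 3+1+1+3+1 = 9 ballots; C wins 9–2.
C vs H: C is ranked higher on 3+1+2+1+3 = 10 ballots, H on 1. C wins 10–1.
D vs H: H, 6–5.
Every alternative wins at least one matchup (B beats H; C beats B; D beats B; H beats D), so there is no Condorcet loser.

none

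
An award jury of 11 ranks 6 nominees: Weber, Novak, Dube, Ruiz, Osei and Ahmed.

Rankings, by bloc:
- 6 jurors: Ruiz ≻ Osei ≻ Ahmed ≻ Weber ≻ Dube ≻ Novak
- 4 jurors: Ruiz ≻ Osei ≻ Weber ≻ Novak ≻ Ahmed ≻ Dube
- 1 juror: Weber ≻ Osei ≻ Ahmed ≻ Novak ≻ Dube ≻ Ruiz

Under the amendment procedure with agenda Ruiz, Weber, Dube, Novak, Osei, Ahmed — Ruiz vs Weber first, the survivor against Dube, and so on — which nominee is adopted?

Round 1: Ruiz vs Weber — 10–1, Ruiz advances.
Round 2: Ruiz vs Dube — 10–1, Ruiz advances.
Round 3: Ruiz vs Novak — 10–1, Ruiz advances.
Round 4: Ruiz vs Osei — 10–1, Ruiz advances.
Round 5: Ruiz vs Ahmed — 10–1, Ruiz advances.
Ruiz survives the agenda.

Ruiz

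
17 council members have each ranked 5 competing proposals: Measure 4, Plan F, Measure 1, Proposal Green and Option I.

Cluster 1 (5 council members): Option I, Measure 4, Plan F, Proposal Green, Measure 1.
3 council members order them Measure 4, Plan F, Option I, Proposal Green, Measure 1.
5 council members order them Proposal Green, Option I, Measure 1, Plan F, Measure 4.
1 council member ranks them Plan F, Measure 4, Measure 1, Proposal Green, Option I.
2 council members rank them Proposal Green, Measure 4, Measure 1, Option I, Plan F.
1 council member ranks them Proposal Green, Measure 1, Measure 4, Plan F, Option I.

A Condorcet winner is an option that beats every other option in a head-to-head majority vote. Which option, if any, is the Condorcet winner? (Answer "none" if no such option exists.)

Pairwise majorities:
Measure 4 vs Plan F: Measure 4 preferred on 5+3+2+1 = 11 ballots; Measure 4 wins 11–6.
Measure 4 vs Measure 1: Measure 4 wins 11–6.
Measure 4 vs Proposal Green: Measure 4 wins 9–8.
Measure 4 vs Option I: 3+1+2+1 = 7 for Measure 4, 10 for Option I — Option I by 10–7.
Plan F vs Measure 1: 5+3+1 = 9 for Plan F, 8 for Measure 1 — Plan F by 9–8.
Plan F vs Proposal Green: Plan F wins 9–8.
Plan F vs Option I: Option I, 12–5.
Measure 1 vs Proposal Green: Proposal Green, 16–1.
Measure 1 vs Option I: 4 to 13, Option I.
Proposal Green vs Option I: 9 to 8, Proposal Green.
Every option loses at least once (Measure 4 loses to Option I; Plan F loses to Measure 4; Measure 1 loses to Measure 4; Proposal Green loses to Measure 4; Option I loses to Proposal Green). The majority relation contains the cycle Measure 4 > Proposal Green > Option I > Measure 4, so there is no Condorcet winner.

none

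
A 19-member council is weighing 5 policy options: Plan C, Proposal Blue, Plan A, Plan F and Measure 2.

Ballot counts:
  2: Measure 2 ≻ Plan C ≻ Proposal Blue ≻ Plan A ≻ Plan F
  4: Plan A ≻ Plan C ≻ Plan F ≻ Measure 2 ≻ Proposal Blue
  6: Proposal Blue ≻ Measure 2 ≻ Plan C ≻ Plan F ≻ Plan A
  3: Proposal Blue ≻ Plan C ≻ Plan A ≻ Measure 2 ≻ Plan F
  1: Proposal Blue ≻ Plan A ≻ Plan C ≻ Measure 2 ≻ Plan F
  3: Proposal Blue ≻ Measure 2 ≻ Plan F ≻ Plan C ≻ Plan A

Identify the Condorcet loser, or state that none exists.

Plan F

Pairwise majorities:
Plan C vs Proposal Blue: Plan C preferred on 2+4 = 6 ballots; Proposal Blue wins 13–6.
Plan C vs Plan A: Plan C wins 14–5.
Plan C vs Plan F: Plan C wins 16–3.
Plan C vs Measure 2: Measure 2, 11–8.
Proposal Blue vs Plan A: Proposal Blue preferred on 2+6+3+1+3 = 15 ballots; Proposal Blue wins 15–4.
Proposal Blue vs Plan F: Proposal Blue is ranked higher on 2+6+3+1+3 = 15 ballots, Plan F on 4. Proposal Blue wins 15–4.
Proposal Blue vs Measure 2: Proposal Blue wins 13–6.
Plan A–Plan F: Plan A 10–9.
Plan A vs Measure 2: Plan A preferred on 4+3+1 = 8 ballots; Measure 2 wins 11–8.
Plan F vs Measure 2: Measure 2, 15–4.
Plan F is beaten in every head-to-head and is the Condorcet loser.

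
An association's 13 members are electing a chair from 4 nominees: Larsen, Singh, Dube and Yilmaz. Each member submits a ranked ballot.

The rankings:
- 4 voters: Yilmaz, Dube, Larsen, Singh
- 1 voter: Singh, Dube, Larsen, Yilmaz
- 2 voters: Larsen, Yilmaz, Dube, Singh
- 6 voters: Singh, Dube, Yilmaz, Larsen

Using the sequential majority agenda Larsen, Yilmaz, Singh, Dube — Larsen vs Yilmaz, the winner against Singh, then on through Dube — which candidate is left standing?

Singh

Round 1: Larsen vs Yilmaz — 3–10, Yilmaz advances.
Round 2: Yilmaz vs Singh — 6–7, Singh advances.
Round 3: Singh vs Dube — 7–6, Singh advances.
Singh survives the agenda.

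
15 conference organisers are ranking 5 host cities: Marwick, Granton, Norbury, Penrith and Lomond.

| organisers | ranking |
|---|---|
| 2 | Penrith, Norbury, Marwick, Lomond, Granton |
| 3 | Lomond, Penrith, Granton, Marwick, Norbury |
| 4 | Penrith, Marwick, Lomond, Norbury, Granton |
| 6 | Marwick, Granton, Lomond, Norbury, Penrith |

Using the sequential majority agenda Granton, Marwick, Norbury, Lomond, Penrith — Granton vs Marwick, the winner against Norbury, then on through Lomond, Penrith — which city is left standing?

Round 1: Granton vs Marwick — 3–12, Marwick advances.
Round 2: Marwick vs Norbury — 13–2, Marwick advances.
Round 3: Marwick vs Lomond — 12–3, Marwick advances.
Round 4: Marwick vs Penrith — 6–9, Penrith advances.
The agenda winner is Penrith.

Penrith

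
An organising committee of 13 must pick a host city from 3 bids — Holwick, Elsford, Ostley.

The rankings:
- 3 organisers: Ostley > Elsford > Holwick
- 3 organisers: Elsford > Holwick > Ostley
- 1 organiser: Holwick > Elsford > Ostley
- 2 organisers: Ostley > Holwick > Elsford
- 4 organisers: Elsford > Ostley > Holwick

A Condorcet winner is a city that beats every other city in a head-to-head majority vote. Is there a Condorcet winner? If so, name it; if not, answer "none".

Elsford

Pairwise majorities:
Holwick vs Elsford: Holwick preferred on 1+2 = 3 ballots; Elsford wins 10–3.
Holwick vs Ostley: Ostley wins 9–4.
Elsford vs Ostley: 8 to 5, Elsford.
Elsford beats each of Holwick, Ostley — Elsford is the Condorcet winner.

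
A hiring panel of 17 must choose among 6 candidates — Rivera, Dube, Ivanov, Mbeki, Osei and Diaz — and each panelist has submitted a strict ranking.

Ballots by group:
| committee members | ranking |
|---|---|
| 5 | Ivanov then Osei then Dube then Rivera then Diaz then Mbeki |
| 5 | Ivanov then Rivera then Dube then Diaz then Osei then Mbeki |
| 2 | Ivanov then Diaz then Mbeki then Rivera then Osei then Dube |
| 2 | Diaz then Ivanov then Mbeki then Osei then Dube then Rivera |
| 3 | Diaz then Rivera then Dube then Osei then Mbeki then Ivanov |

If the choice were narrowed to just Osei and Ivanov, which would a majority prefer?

Ballots ranking Osei above Ivanov: 3.
Ballots ranking Ivanov above Osei: 17 − 3 = 14.
Ivanov wins the head-to-head 14–3.

Ivanov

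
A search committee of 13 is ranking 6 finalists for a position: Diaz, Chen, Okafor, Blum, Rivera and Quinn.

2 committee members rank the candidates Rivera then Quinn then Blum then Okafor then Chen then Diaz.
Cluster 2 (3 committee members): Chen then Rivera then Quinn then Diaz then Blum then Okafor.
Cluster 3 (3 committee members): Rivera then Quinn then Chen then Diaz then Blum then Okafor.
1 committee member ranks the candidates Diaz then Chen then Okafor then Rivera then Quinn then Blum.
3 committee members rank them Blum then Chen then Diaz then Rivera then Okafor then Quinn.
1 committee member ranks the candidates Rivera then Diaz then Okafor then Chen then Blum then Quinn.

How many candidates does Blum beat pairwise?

1

Blum against each rival (13 committee members):
Blum vs Diaz: 2+3 = 5 for Blum, 8 for Diaz — Diaz by 8–5.
Blum–Chen: Chen 8–5.
Blum vs Okafor: 11 to 2, Blum.
Blum vs Rivera: Rivera wins 10–3.
Blum vs Quinn: Blum preferred on 3+1 = 4 ballots; Quinn wins 9–4.
Blum beats Okafor; loses to Diaz, Chen, Rivera, Quinn — 1 pairwise win.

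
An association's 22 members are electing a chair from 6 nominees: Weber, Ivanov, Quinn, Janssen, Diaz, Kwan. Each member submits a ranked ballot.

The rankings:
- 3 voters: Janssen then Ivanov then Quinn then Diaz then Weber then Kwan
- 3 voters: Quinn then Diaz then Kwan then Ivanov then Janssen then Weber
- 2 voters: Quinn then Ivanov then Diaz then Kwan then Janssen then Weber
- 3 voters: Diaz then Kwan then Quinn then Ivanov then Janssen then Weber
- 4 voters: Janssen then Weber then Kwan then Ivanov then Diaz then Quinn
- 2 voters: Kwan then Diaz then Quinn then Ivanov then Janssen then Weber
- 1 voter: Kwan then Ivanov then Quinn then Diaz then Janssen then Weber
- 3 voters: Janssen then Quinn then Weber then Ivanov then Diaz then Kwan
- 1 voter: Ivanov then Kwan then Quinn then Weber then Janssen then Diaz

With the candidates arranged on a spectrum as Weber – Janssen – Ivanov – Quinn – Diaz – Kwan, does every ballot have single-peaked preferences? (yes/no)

no

Axis positions: Weber=1, Janssen=2, Ivanov=3, Quinn=4, Diaz=5, Kwan=6.
Bloc 1 (peak Janssen at position 2): ranking walks positions 2-3-4-5-1-6, expanding outward from the peak — single-peaked.
Bloc 2 (peak Quinn at position 4): ranking walks positions 4-5-6-3-2-1, expanding outward from the peak — single-peaked.
Bloc 3 (peak Quinn at position 4): ranking walks positions 4-3-5-6-2-1, expanding outward from the peak — single-peaked.
Bloc 4 (peak Diaz at position 5): ranking walks positions 5-6-4-3-2-1, expanding outward from the peak — single-peaked.
Bloc 5: ranking walks positions 2-1-6-3-5-4; Kwan is ranked above Ivanov even though Ivanov lies between Kwan and the peak Janssen on the axis — preferences dip and rise again. Not single-peaked.
Bloc 6 (peak Kwan at position 6): ranking walks positions 6-5-4-3-2-1, expanding outward from the peak — single-peaked.
Bloc 7: ranking walks positions 6-3-4-5-2-1; Ivanov is ranked above Diaz even though Diaz lies between Ivanov and the peak Kwan on the axis — preferences dip and rise again. Not single-peaked.
Bloc 8: ranking walks positions 2-4-1-3-5-6; Quinn is ranked above Ivanov even though Ivanov lies between Quinn and the peak Janssen on the axis — preferences dip and rise again. Not single-peaked.
Bloc 9: ranking walks positions 3-6-4-1-2-5; Kwan is ranked above Quinn even though Quinn lies between Kwan and the peak Ivanov on the axis — preferences dip and rise again. Not single-peaked.
Bloc 5 violates single-peakedness, so the profile is not single-peaked on this axis.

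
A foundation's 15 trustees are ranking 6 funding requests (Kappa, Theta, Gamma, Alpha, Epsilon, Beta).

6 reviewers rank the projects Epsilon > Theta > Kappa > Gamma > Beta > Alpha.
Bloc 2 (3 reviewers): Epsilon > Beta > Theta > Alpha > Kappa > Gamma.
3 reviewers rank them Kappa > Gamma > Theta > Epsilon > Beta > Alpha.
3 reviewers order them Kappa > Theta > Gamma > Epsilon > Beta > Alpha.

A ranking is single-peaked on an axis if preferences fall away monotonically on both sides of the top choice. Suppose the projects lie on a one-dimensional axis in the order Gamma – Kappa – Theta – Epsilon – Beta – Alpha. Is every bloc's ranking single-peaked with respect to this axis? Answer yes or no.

Axis positions: Gamma=1, Kappa=2, Theta=3, Epsilon=4, Beta=5, Alpha=6.
Bloc 1 (peak Epsilon at position 4): ranking walks positions 4-3-2-1-5-6, expanding outward from the peak — single-peaked.
Bloc 2 (peak Epsilon at position 4): ranking walks positions 4-5-3-6-2-1, expanding outward from the peak — single-peaked.
Bloc 3 (peak Kappa at position 2): ranking walks positions 2-1-3-4-5-6, expanding outward from the peak — single-peaked.
Bloc 4 (peak Kappa at position 2): ranking walks positions 2-3-1-4-5-6, expanding outward from the peak — single-peaked.
Every ranking is single-peaked on this axis.

yes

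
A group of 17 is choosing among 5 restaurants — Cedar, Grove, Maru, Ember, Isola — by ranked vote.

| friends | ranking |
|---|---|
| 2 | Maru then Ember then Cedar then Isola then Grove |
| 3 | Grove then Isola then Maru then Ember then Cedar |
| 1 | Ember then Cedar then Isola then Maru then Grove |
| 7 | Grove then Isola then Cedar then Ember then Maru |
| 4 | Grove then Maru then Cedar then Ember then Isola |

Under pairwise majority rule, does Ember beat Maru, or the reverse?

Maru

Ballots ranking Ember above Maru: 1 + 7 = 8.
Ballots ranking Maru above Ember: 17 − 8 = 9.
Maru wins the head-to-head 9–8.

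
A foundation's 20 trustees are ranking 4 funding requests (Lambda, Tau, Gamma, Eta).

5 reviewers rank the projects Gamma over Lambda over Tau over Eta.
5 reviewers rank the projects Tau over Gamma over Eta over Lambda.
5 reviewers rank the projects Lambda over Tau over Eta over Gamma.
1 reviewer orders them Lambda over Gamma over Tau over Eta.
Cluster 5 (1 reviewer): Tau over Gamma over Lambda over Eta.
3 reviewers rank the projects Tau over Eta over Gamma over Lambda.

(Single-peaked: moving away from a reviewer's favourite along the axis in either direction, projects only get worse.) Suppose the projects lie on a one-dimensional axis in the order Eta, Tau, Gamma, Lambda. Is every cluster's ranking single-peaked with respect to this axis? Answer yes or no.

no

Axis positions: Eta=1, Tau=2, Gamma=3, Lambda=4.
Cluster 1 (peak Gamma at position 3): ranking walks positions 3-4-2-1, expanding outward from the peak — single-peaked.
Cluster 2 (peak Tau at position 2): ranking walks positions 2-3-1-4, expanding outward from the peak — single-peaked.
Cluster 3: ranking walks positions 4-2-1-3; Tau is ranked above Gamma even though Gamma lies between Tau and the peak Lambda on the axis — preferences dip and rise again. Not single-peaked.
Cluster 4 (peak Lambda at position 4): ranking walks positions 4-3-2-1, expanding outward from the peak — single-peaked.
Cluster 5 (peak Tau at position 2): ranking walks positions 2-3-4-1, expanding outward from the peak — single-peaked.
Cluster 6 (peak Tau at position 2): ranking walks positions 2-1-3-4, expanding outward from the peak — single-peaked.
Cluster 3 violates single-peakedness, so the profile is not single-peaked on this axis.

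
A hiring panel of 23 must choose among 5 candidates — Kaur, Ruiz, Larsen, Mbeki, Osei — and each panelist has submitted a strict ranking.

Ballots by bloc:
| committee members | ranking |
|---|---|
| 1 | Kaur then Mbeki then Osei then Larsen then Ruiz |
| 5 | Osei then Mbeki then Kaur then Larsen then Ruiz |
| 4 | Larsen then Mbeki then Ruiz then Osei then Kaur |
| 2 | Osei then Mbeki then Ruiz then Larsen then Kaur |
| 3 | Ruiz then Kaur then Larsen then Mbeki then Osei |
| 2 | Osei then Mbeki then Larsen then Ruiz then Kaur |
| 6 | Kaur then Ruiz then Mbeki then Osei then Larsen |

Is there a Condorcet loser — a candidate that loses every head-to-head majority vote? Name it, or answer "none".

Pairwise majorities:
Kaur–Ruiz: Kaur 12–11.
Kaur vs Larsen: Kaur is ranked higher on 1+5+3+6 = 15 ballots, Larsen on 8. Kaur wins 15–8.
Kaur vs Mbeki: Kaur is ranked higher on 1+3+6 = 10 ballots, Mbeki on 13. Mbeki wins 13–10.
Kaur vs Osei: Kaur preferred on 1+3+6 = 10 ballots; Osei wins 13–10.
Ruiz vs Larsen: 2+3+6 = 11 for Ruiz, 12 for Larsen — Larsen by 12–11.
Ruiz vs Mbeki: Mbeki wins 14–9.
Ruiz vs Osei: Ruiz is ranked higher on 4+3+6 = 13 ballots, Osei on 10. Ruiz wins 13–10.
Larsen vs Mbeki: Mbeki wins 16–7.
Larsen vs Osei: 4+3 = 7 for Larsen, 16 for Osei — Osei by 16–7.
Mbeki vs Osei: Mbeki, 14–9.
Every candidate wins at least one matchup (Kaur beats Ruiz; Ruiz beats Osei; Larsen beats Ruiz; Mbeki beats Kaur; Osei beats Kaur), so there is no Condorcet loser.

none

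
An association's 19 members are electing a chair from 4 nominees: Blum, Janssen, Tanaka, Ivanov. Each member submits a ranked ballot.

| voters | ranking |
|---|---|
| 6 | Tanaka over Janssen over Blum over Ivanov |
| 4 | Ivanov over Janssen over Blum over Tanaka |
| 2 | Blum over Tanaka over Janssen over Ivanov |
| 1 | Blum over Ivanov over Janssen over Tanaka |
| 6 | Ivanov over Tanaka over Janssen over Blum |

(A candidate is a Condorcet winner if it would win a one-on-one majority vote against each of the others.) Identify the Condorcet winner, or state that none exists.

Ivanov

Check each pair by majority over 19 ballots:
Blum vs Janssen: Janssen wins 16–3.
Blum vs Tanaka: Tanaka wins 12–7.
Blum vs Ivanov: Ivanov wins 10–9.
Janssen vs Tanaka: Janssen preferred on 4+1 = 5 ballots; Tanaka wins 14–5.
Janssen vs Ivanov: Ivanov, 11–8.
Tanaka vs Ivanov: Tanaka is ranked higher on 6+2 = 8 ballots, Ivanov on 11. Ivanov wins 11–8.
Ivanov wins every pairwise contest, so Ivanov is the Condorcet winner.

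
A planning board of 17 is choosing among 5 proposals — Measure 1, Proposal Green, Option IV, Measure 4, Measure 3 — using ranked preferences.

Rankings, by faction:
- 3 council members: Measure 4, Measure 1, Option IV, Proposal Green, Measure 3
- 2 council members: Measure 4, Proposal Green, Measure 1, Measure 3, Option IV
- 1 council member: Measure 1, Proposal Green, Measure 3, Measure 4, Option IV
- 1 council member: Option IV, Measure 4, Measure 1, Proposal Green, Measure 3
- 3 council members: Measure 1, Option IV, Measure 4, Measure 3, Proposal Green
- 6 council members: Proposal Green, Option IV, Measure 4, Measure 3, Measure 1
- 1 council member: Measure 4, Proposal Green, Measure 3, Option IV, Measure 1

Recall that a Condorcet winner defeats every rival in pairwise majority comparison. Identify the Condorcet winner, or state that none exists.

Head-to-head results (17 council members):
Measure 1 vs Proposal Green: 3+1+1+3 = 8 for Measure 1, 9 for Proposal Green — Proposal Green by 9–8.
Measure 1 vs Option IV: Measure 1 is ranked higher on 3+2+1+3 = 9 ballots, Option IV on 8. Measure 1 wins 9–8.
Measure 1 vs Measure 4: 4 to 13, Measure 4.
Measure 1 vs Measure 3: Measure 1 preferred on 3+2+1+1+3 = 10 ballots; Measure 1 wins 10–7.
Proposal Green vs Option IV: 10 to 7, Proposal Green.
Proposal Green vs Measure 4: 1+6 = 7 for Proposal Green, 10 for Measure 4 — Measure 4 by 10–7.
Proposal Green vs Measure 3: Proposal Green preferred on 3+2+1+1+6+1 = 14 ballots; Proposal Green wins 14–3.
Option IV vs Measure 4: Option IV preferred on 1+3+6 = 10 ballots; Option IV wins 10–7.
Option IV vs Measure 3: Option IV preferred on 3+1+3+6 = 13 ballots; Option IV wins 13–4.
Measure 4 vs Measure 3: 16 to 1, Measure 4.
Each option drops at least one matchup (Measure 1 loses to Proposal Green; Proposal Green loses to Measure 4; Option IV loses to Measure 1; Measure 4 loses to Option IV; Measure 3 loses to Measure 1); the cycle Measure 1 > Option IV > Measure 4 > Measure 1 rules out a Condorcet winner.

none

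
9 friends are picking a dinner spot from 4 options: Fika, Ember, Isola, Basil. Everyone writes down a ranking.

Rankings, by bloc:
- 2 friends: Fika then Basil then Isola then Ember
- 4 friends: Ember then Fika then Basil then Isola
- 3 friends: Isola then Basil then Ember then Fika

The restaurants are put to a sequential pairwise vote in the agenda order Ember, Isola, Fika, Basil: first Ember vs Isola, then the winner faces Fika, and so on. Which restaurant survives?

Fika

Round 1: Ember vs Isola — 4–5, Isola advances.
Round 2: Isola vs Fika — 3–6, Fika advances.
Round 3: Fika vs Basil — 6–3, Fika advances.
The agenda winner is Fika.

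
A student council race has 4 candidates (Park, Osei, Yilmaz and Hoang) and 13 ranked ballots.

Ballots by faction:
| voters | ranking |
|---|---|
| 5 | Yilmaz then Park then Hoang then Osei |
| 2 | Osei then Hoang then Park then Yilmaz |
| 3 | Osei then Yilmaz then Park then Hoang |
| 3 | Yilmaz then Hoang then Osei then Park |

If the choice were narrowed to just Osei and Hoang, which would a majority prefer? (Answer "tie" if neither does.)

Ballots ranking Osei above Hoang: 2 + 3 = 5.
Ballots ranking Hoang above Osei: 13 − 5 = 8.
Hoang wins the head-to-head 8–5.

Hoang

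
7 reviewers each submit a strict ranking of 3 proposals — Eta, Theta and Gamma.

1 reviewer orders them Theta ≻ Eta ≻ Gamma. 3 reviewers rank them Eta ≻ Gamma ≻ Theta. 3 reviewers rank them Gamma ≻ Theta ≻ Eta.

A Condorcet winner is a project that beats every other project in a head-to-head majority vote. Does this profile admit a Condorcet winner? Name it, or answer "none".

none

Check each pair by majority over 7 ballots:
Eta vs Theta: 3 for Eta, 4 for Theta — Theta by 4–3.
Eta vs Gamma: Eta preferred on 1+3 = 4 ballots; Eta wins 4–3.
Theta vs Gamma: 1 to 6, Gamma.
No project is unbeaten: Eta loses to Theta; Theta loses to Gamma; Gamma loses to Eta. In particular Eta beats Gamma beats Theta beats Eta is a majority cycle — no Condorcet winner exists.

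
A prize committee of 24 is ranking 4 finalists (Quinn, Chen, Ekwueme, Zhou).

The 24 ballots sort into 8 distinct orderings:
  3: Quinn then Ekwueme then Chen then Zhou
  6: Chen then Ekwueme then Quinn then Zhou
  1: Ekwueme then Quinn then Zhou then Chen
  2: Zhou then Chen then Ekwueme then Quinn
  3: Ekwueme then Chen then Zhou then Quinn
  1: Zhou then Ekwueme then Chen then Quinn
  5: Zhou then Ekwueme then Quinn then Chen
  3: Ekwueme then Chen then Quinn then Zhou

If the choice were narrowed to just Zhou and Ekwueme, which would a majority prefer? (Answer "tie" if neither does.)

Ekwueme

Ballots ranking Zhou above Ekwueme: 2 + 1 + 5 = 8.
Ballots ranking Ekwueme above Zhou: 24 − 8 = 16.
Ekwueme wins the head-to-head 16–8.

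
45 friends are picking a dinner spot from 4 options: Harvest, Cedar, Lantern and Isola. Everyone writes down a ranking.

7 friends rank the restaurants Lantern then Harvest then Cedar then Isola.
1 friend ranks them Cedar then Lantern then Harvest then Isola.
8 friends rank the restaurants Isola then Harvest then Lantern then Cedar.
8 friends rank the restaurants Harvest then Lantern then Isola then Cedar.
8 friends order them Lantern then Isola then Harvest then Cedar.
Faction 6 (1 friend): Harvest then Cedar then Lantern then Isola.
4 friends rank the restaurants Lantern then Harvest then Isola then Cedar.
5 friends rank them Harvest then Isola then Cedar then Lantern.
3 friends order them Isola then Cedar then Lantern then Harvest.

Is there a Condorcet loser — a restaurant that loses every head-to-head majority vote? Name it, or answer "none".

Cedar

Head-to-head results (45 friends):
Harvest vs Cedar: Harvest is ranked higher on 41 ballots, Cedar on 4. Harvest wins 41–4.
Harvest–Lantern: Lantern 23–22.
Harvest vs Isola: Harvest, 26–19.
Cedar vs Lantern: Lantern, 35–10.
Cedar vs Isola: Cedar is ranked higher on 7+1+1 = 9 ballots, Isola on 36. Isola wins 36–9.
Lantern vs Isola: 7+1+8+8+1+4 = 29 for Lantern, 16 for Isola — Lantern by 29–16.
Only Cedar has no wins; Cedar is the Condorcet loser.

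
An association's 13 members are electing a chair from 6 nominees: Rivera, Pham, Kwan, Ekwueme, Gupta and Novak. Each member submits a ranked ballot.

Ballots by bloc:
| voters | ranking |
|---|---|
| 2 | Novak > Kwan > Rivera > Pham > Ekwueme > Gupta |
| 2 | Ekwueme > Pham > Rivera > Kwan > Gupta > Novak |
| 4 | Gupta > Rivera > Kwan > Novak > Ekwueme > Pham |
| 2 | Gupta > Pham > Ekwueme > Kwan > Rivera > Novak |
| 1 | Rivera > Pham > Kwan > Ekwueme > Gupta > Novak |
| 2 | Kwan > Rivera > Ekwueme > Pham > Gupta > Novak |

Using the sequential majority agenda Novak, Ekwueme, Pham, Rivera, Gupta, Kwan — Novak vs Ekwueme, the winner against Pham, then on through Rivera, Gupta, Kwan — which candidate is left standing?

Round 1: Novak vs Ekwueme — 6–7, Ekwueme advances.
Round 2: Ekwueme vs Pham — 8–5, Ekwueme advances.
Round 3: Ekwueme vs Rivera — 4–9, Rivera advances.
Round 4: Rivera vs Gupta — 7–6, Rivera advances.
Round 5: Rivera vs Kwan — 7–6, Rivera advances.
The agenda winner is Rivera.

Rivera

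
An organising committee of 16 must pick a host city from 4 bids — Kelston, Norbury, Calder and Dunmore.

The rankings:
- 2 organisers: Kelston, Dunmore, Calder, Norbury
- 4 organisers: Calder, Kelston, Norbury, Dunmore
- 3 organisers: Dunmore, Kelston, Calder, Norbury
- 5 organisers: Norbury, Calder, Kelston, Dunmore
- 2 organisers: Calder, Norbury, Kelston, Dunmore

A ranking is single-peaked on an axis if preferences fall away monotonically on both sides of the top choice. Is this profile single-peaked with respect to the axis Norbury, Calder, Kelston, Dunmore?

Axis positions: Norbury=1, Calder=2, Kelston=3, Dunmore=4.
Faction 1 (peak Kelston at position 3): ranking walks positions 3-4-2-1, expanding outward from the peak — single-peaked.
Faction 2 (peak Calder at position 2): ranking walks positions 2-3-1-4, expanding outward from the peak — single-peaked.
Faction 3 (peak Dunmore at position 4): ranking walks positions 4-3-2-1, expanding outward from the peak — single-peaked.
Faction 4 (peak Norbury at position 1): ranking walks positions 1-2-3-4, expanding outward from the peak — single-peaked.
Faction 5 (peak Calder at position 2): ranking walks positions 2-1-3-4, expanding outward from the peak — single-peaked.
Every ranking is single-peaked on this axis.

yes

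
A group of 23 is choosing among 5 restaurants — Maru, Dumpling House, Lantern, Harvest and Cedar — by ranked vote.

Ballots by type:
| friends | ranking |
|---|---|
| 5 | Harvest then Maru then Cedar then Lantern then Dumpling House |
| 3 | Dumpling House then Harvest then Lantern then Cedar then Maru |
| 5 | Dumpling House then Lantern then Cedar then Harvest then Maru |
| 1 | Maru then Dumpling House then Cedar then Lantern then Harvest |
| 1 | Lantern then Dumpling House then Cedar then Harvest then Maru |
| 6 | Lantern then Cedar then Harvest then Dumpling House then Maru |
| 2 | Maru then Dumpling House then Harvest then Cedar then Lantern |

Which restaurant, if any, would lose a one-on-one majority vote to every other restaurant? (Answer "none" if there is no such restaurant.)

Maru

Pairwise majorities:
Maru vs Dumpling House: 5+1+2 = 8 for Maru, 15 for Dumpling House — Dumpling House by 15–8.
Maru–Lantern: Lantern 15–8.
Maru–Harvest: Harvest 20–3.
Maru vs Cedar: Cedar wins 15–8.
Dumpling House vs Lantern: 11 to 12, Lantern.
Dumpling House vs Harvest: Dumpling House wins 12–11.
Dumpling House–Cedar: Dumpling House 12–11.
Lantern vs Harvest: Lantern preferred on 5+1+1+6 = 13 ballots; Lantern wins 13–10.
Lantern vs Cedar: Lantern is ranked higher on 3+5+1+6 = 15 ballots, Cedar on 8. Lantern wins 15–8.
Harvest vs Cedar: 5+3+2 = 10 for Harvest, 13 for Cedar — Cedar by 13–10.
Maru is beaten in every head-to-head and is the Condorcet loser.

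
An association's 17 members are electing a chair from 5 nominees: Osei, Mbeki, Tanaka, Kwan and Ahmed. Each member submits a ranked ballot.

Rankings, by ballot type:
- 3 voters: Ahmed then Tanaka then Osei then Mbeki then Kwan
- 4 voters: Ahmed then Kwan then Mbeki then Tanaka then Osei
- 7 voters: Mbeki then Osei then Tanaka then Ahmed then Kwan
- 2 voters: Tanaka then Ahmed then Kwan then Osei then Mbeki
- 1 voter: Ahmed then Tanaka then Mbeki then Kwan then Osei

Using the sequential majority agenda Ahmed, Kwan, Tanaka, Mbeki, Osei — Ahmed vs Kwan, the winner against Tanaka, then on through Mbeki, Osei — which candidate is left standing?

Mbeki

Round 1: Ahmed vs Kwan — 17–0, Ahmed advances.
Round 2: Ahmed vs Tanaka — 8–9, Tanaka advances.
Round 3: Tanaka vs Mbeki — 6–11, Mbeki advances.
Round 4: Mbeki vs Osei — 12–5, Mbeki advances.
The agenda winner is Mbeki.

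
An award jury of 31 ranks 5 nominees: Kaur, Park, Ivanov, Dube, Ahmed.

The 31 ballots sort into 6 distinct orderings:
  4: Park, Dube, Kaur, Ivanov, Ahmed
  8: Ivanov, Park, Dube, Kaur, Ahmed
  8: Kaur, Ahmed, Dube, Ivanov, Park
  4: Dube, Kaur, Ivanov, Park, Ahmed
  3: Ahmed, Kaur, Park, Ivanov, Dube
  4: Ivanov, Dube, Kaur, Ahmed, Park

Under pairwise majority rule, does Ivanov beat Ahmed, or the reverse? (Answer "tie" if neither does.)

Ballots ranking Ivanov above Ahmed: 4 + 8 + 4 + 4 = 20.
Ballots ranking Ahmed above Ivanov: 31 − 20 = 11.
Ivanov wins the head-to-head 20–11.

Ivanov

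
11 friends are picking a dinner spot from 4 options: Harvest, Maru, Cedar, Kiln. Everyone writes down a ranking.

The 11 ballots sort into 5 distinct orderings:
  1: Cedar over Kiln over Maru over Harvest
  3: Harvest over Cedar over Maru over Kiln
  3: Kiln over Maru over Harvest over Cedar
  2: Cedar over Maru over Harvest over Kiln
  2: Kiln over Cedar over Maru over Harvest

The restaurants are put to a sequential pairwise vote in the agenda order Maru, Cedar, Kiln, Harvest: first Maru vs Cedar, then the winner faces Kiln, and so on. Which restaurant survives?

Round 1: Maru vs Cedar — 3–8, Cedar advances.
Round 2: Cedar vs Kiln — 6–5, Cedar advances.
Round 3: Cedar vs Harvest — 5–6, Harvest advances.
The agenda winner is Harvest.

Harvest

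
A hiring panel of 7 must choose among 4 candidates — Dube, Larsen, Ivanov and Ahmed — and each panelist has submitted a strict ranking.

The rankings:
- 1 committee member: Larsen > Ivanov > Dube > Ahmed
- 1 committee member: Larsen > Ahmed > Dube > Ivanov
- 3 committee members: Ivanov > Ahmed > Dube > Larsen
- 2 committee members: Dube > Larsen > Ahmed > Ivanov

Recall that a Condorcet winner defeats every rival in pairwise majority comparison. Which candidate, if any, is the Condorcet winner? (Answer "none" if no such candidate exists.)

Head-to-head results (7 committee members):
Dube vs Larsen: Dube preferred on 3+2 = 5 ballots; Dube wins 5–2.
Dube vs Ivanov: 3 to 4, Ivanov.
Dube vs Ahmed: 1+2 = 3 for Dube, 4 for Ahmed — Ahmed by 4–3.
Larsen vs Ivanov: Larsen preferred on 1+1+2 = 4 ballots; Larsen wins 4–3.
Larsen vs Ahmed: Larsen preferred on 1+1+2 = 4 ballots; Larsen wins 4–3.
Ivanov vs Ahmed: 1+3 = 4 for Ivanov, 3 for Ahmed — Ivanov by 4–3.
Each candidate drops at least one matchup (Dube loses to Ivanov; Larsen loses to Dube; Ivanov loses to Larsen; Ahmed loses to Larsen); the cycle Dube > Larsen > Ivanov > Dube rules out a Condorcet winner.

none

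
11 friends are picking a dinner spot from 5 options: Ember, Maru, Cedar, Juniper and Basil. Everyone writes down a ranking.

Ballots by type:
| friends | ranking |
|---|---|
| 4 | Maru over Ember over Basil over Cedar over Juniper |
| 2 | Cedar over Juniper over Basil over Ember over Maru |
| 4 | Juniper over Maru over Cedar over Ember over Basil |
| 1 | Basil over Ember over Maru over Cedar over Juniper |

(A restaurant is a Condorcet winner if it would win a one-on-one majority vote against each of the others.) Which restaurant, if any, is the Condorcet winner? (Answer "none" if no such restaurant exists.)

Check each pair by majority over 11 ballots:
Ember vs Maru: Ember preferred on 2+1 = 3 ballots; Maru wins 8–3.
Ember vs Cedar: Ember is ranked higher on 4+1 = 5 ballots, Cedar on 6. Cedar wins 6–5.
Ember vs Juniper: Ember is ranked higher on 4+1 = 5 ballots, Juniper on 6. Juniper wins 6–5.
Ember vs Basil: Ember is ranked higher on 4+4 = 8 ballots, Basil on 3. Ember wins 8–3.
Maru vs Cedar: Maru is ranked higher on 4+4+1 = 9 ballots, Cedar on 2. Maru wins 9–2.
Maru vs Juniper: Maru preferred on 4+1 = 5 ballots; Juniper wins 6–5.
Maru vs Basil: 8 to 3, Maru.
Cedar vs Juniper: 7 to 4, Cedar.
Cedar vs Basil: Cedar is ranked higher on 2+4 = 6 ballots, Basil on 5. Cedar wins 6–5.
Juniper vs Basil: Juniper is ranked higher on 2+4 = 6 ballots, Basil on 5. Juniper wins 6–5.
Every restaurant loses at least once (Ember loses to Maru; Maru loses to Juniper; Cedar loses to Maru; Juniper loses to Cedar; Basil loses to Ember). The majority relation contains the cycle Maru > Cedar > Juniper > Maru, so there is no Condorcet winner.

none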